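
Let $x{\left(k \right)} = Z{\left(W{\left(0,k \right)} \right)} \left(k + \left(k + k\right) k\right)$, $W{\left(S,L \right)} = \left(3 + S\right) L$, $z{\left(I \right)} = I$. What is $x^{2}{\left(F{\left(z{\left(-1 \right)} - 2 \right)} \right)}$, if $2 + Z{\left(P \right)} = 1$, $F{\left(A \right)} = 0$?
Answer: $0$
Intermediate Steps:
$W{\left(S,L \right)} = L \left(3 + S\right)$
$Z{\left(P \right)} = -1$ ($Z{\left(P \right)} = -2 + 1 = -1$)
$x{\left(k \right)} = - k - 2 k^{2}$ ($x{\left(k \right)} = - (k + \left(k + k\right) k) = - (k + 2 k k) = - (k + 2 k^{2}) = - k - 2 k^{2}$)
$x^{2}{\left(F{\left(z{\left(-1 \right)} - 2 \right)} \right)} = \left(\left(-1\right) 0 \left(1 + 2 \cdot 0\right)\right)^{2} = \left(\left(-1\right) 0 \left(1 + 0\right)\right)^{2} = \left(\left(-1\right) 0 \cdot 1\right)^{2} = 0^{2} = 0$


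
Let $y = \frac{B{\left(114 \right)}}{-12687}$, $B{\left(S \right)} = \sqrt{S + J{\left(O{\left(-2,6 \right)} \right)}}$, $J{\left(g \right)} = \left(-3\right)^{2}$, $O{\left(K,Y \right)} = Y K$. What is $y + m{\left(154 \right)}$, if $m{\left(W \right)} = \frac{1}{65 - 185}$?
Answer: $- \frac{1}{120} - \frac{\sqrt{123}}{12687} \approx -0.0092075$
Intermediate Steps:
$O{\left(K,Y \right)} = K Y$
$J{\left(g \right)} = 9$
$m{\left(W \right)} = - \frac{1}{120}$ ($m{\left(W \right)} = \frac{1}{-120} = - \frac{1}{120}$)
$B{\left(S \right)} = \sqrt{9 + S}$ ($B{\left(S \right)} = \sqrt{S + 9} = \sqrt{9 + S}$)
$y = - \frac{\sqrt{123}}{12687}$ ($y = \frac{\sqrt{9 + 114}}{-12687} = \sqrt{123} \left(- \frac{1}{12687}\right) = - \frac{\sqrt{123}}{12687} \approx -0.00087417$)
$y + m{\left(154 \right)} = - \frac{\sqrt{123}}{12687} - \frac{1}{120} = - \frac{1}{120} - \frac{\sqrt{123}}{12687}$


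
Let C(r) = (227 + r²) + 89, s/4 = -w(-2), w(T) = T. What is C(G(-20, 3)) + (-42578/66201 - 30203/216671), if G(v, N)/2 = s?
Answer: 8193449803571/14343836871 ≈ 571.22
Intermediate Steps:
s = 8 (s = 4*(-1*(-2)) = 4*2 = 8)
G(v, N) = 16 (G(v, N) = 2*8 = 16)
C(r) = 316 + r²
C(G(-20, 3)) + (-42578/66201 - 30203/216671) = (316 + 16²) + (-42578/66201 - 30203/216671) = (316 + 256) + (-42578*1/66201 - 30203*1/216671) = 572 + (-42578/66201 - 30203/216671) = 572 - 11224886641/14343836871 = 8193449803571/14343836871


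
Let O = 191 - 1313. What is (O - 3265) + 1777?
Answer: -2610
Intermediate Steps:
O = -1122
(O - 3265) + 1777 = (-1122 - 3265) + 1777 = -4387 + 1777 = -2610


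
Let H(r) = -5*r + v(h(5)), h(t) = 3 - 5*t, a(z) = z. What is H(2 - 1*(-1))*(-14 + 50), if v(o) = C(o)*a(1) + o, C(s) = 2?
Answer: -1260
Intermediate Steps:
v(o) = 2 + o (v(o) = 2*1 + o = 2 + o)
H(r) = -20 - 5*r (H(r) = -5*r + (2 + (3 - 5*5)) = -5*r + (2 + (3 - 25)) = -5*r + (2 - 22) = -5*r - 20 = -20 - 5*r)
H(2 - 1*(-1))*(-14 + 50) = (-20 - 5*(2 - 1*(-1)))*(-14 + 50) = (-20 - 5*(2 + 1))*36 = (-20 - 5*3)*36 = (-20 - 15)*36 = -35*36 = -1260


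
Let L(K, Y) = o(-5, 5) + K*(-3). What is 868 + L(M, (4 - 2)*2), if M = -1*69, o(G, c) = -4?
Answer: 1071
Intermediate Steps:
M = -69
L(K, Y) = -4 - 3*K (L(K, Y) = -4 + K*(-3) = -4 - 3*K)
868 + L(M, (4 - 2)*2) = 868 + (-4 - 3*(-69)) = 868 + (-4 + 207) = 868 + 203 = 1071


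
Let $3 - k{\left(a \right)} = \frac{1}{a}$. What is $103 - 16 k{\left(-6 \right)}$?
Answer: $\frac{157}{3} \approx 52.333$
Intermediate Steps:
$k{\left(a \right)} = 3 - \frac{1}{a}$
$103 - 16 k{\left(-6 \right)} = 103 - 16 \left(3 - \frac{1}{-6}\right) = 103 - 16 \left(3 - - \frac{1}{6}\right) = 103 - 16 \left(3 + \frac{1}{6}\right) = 103 - \frac{152}{3} = \frac{157}{3}$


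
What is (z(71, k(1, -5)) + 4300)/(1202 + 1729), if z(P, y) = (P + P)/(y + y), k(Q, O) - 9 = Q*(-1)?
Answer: 34471/23448 ≈ 1.4701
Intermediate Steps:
k(Q, O) = 9 - Q (k(Q, O) = 9 + Q*(-1) = 9 - Q)
z(P, y) = P/y (z(P, y) = (2*P)/((2*y)) = (2*P)*(1/(2*y)) = P/y)
(z(71, k(1, -5)) + 4300)/(1202 + 1729) = (71/(9 - 1*1) + 4300)/(1202 + 1729) = (71/(9 - 1) + 4300)/2931 = (71/8 + 4300)*(1/2931) = (34471/8)*(1/2931) = 34471/23448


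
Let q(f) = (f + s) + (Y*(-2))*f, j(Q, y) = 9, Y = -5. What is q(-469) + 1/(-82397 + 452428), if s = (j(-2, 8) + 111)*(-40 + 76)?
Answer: -310456008/370031 ≈ -839.00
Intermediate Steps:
s = 4320 (s = (9 + 111)*(-40 + 76) = 120*36 = 4320)
q(f) = 4320 + 11*f (q(f) = (f + 4320) + (-5*(-2))*f = (4320 + f) + 10*f = 4320 + 11*f)
q(-469) + 1/(-82397 + 452428) = (4320 + 11*(-469)) + 1/(-82397 + 452428) = (4320 - 5159) + 1/370031 = -839 + 1/370031 = -310456008/370031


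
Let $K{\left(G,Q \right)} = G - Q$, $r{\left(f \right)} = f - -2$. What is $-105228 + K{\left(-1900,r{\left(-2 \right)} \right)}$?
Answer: $-107128$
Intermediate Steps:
$r{\left(f \right)} = 2 + f$ ($r{\left(f \right)} = f + 2 = 2 + f$)
$-105228 + K{\left(-1900,r{\left(-2 \right)} \right)} = -105228 - 1900 = -107128$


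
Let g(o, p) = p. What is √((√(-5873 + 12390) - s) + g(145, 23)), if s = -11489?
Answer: √(11512 + 7*√133) ≈ 107.67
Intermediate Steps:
√((√(-5873 + 12390) - s) + g(145, 23)) = √((√(-5873 + 12390) - 1*(-11489)) + 23) = √((√6517 + 11489) + 23) = √((7*√133 + 11489) + 23) = √((11489 + 7*√133) + 23) = √(11512 + 7*√133)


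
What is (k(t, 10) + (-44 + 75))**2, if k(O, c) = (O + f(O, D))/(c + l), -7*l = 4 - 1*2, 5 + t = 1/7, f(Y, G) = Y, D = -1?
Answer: 900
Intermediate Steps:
t = -34/7 (t = -5 + 1/7 = -34/7 ≈ -4.8571)
l = -2/7 (l = -(4 - 1*2)/7 = -(4 - 2)/7 = -1/7*2 = -2/7 ≈ -0.28571)
k(O, c) = 2*O/(-2/7 + c) (k(O, c) = (O + O)/(c - 2/7) = (2*O)/(-2/7 + c) = 2*O/(-2/7 + c))
(k(t, 10) + (-44 + 75))**2 = (14*(-34/7)/(-2 + 7*10) + (-44 + 75))**2 = (14*(-34/7)/(-2 + 70) + 31)**2 = (14*(-34/7)/68 + 31)**2 = (14*(-34/7)*(1/68) + 31)**2 = (-1 + 31)**2 = 30**2 = 900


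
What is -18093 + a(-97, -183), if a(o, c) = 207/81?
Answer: -162814/9 ≈ -18090.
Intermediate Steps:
a(o, c) = 23/9 (a(o, c) = 207*(1/81) = 23/9)
-18093 + a(-97, -183) = -18093 + 23/9 = -162814/9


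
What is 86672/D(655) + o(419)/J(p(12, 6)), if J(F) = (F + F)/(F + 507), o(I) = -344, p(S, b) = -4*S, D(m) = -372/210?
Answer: -5863091/124 ≈ -47283.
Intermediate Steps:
D(m) = -62/35 (D(m) = -372*1/210 = -62/35)
J(F) = 2*F/(507 + F) (J(F) = (2*F)/(507 + F) = 2*F/(507 + F))
86672/D(655) + o(419)/J(p(12, 6)) = 86672/(-62/35) - 344/(2*(-4*12)/(507 - 4*12)) = 86672*(-35/62) - 344/(2*(-48)/(507 - 48)) = -1516760/31 - 344/(2*(-48)/459) = -1516760/31 - 344/(2*(-48)*(1/459)) = -1516760/31 - 344/(-32/153) = -1516760/31 - 344*(-153/32) = -1516760/31 + 6579/4 = -5863091/124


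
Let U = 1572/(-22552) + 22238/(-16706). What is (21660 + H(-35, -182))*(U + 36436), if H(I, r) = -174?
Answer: 18433471192102179/23547107 ≈ 7.8283e+8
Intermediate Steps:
U = -65971651/47094214 (U = 1572*(-1/22552) + 22238*(-1/16706) = -393/5638 - 11119/8353 = -65971651/47094214 ≈ -1.4008)
(21660 + H(-35, -182))*(U + 36436) = (21660 - 174)*(-65971651/47094214 + 36436) = 21486*(1715858809653/47094214) = 18433471192102179/23547107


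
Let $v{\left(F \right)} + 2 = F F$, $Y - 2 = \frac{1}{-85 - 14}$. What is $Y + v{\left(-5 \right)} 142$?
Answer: $\frac{323531}{99} \approx 3268.0$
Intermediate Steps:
$Y = \frac{197}{99}$ ($Y = 2 + \frac{1}{-85 - 14} = 2 + \frac{1}{-99} = 2 - \frac{1}{99} = \frac{197}{99} \approx 1.9899$)
$v{\left(F \right)} = -2 + F^{2}$ ($v{\left(F \right)} = -2 + F F = -2 + F^{2}$)
$Y + v{\left(-5 \right)} 142 = \frac{197}{99} + \left(-2 + \left(-5\right)^{2}\right) 142 = \frac{197}{99} + \left(-2 + 25\right) 142 = \frac{197}{99} + 23 \cdot 142 = \frac{197}{99} + 3266 = \frac{323531}{99}$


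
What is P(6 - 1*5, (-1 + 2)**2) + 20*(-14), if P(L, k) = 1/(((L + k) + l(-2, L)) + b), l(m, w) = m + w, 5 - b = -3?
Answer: -2519/9 ≈ -279.89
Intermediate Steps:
b = 8 (b = 5 - 1*(-3) = 5 + 3 = 8)
P(L, k) = 1/(6 + k + 2*L) (P(L, k) = 1/(((L + k) + (-2 + L)) + 8) = 1/((-2 + k + 2*L) + 8) = 1/(6 + k + 2*L))
P(6 - 1*5, (-1 + 2)**2) + 20*(-14) = 1/(6 + (-1 + 2)**2 + 2*(6 - 1*5)) + 20*(-14) = 1/(6 + 1**2 + 2*(6 - 5)) - 280 = 1/(6 + 1 + 2*1) - 280 = 1/(6 + 1 + 2) - 280 = 1/9 - 280 = -2519/9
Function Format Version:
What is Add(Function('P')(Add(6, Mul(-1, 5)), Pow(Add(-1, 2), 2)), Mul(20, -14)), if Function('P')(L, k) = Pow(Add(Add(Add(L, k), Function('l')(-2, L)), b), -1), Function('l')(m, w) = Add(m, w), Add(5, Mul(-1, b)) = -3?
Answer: Rational(-2519, 9) ≈ -279.89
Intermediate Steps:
b = 8 (b = Add(5, Mul(-1, -3)) = Add(5, 3) = 8)
Function('P')(L, k) = Pow(Add(6, k, Mul(2, L)), -1) (Function('P')(L, k) = Pow(Add(Add(Add(L, k), Add(-2, L)), 8), -1) = Pow(Add(Add(-2, k, Mul(2, L)), 8), -1) = Pow(Add(6, k, Mul(2, L)), -1))
Add(Function('P')(Add(6, Mul(-1, 5)), Pow(Add(-1, 2), 2)), Mul(20, -14)) = Add(Pow(Add(6, Pow(Add(-1, 2), 2), Mul(2, Add(6, Mul(-1, 5)))), -1), Mul(20, -14)) = Add(Pow(Add(6, Pow(1, 2), Mul(2, Add(6, -5))), -1), -280) = Add(Pow(Add(6, 1, Mul(2, 1)), -1), -280) = Add(Pow(Add(6, 1, 2), -1), -280) = Add(Pow(9, -1), -280) = Add(Rational(1, 9), -280) = Rational(-2519, 9)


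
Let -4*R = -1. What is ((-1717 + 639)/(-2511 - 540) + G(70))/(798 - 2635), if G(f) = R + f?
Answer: -861643/22418748 ≈ -0.038434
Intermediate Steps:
R = 1/4 (R = -1/4*(-1) = 1/4 ≈ 0.25000)
G(f) = 1/4 + f
((-1717 + 639)/(-2511 - 540) + G(70))/(798 - 2635) = ((-1717 + 639)/(-2511 - 540) + (1/4 + 70))/(798 - 2635) = (-1078/(-3051) + 281/4)/(-1837) = (-1078*(-1/3051) + 281/4)*(-1/1837) = (1078/3051 + 281/4)*(-1/1837) = (861643/12204)*(-1/1837) = -861643/22418748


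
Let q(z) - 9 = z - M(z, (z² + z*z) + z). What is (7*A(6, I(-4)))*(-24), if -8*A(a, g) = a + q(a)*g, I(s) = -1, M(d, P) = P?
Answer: 1449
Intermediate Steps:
q(z) = 9 - 2*z² (q(z) = 9 + (z - ((z² + z*z) + z)) = 9 + (z - ((z² + z²) + z)) = 9 + (z - (2*z² + z)) = 9 + (z - (z + 2*z²)) = 9 + (z + (-z - 2*z²)) = 9 - 2*z²)
A(a, g) = -a/8 - g*(9 - 2*a²)/8 (A(a, g) = -(a + (9 - 2*a²)*g)/8 = -(a + g*(9 - 2*a²))/8 = -a/8 - g*(9 - 2*a²)/8)
(7*A(6, I(-4)))*(-24) = (7*(-9/8*(-1) - ⅛*6 + (¼)*(-1)*6²))*(-24) = (7*(9/8 - ¾ + (¼)*(-1)*36))*(-24) = (7*(9/8 - ¾ - 9))*(-24) = (7*(-69/8))*(-24) = -483/8*(-24) = 1449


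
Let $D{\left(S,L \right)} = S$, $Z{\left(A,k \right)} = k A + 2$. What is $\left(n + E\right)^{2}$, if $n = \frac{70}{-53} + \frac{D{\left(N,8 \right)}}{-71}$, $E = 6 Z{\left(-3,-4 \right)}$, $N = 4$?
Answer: $\frac{96665028100}{14160169} \approx 6826.5$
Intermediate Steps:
$Z{\left(A,k \right)} = 2 + A k$ ($Z{\left(A,k \right)} = A k + 2 = 2 + A k$)
$E = 84$ ($E = 6 \left(2 - -12\right) = 6 \left(2 + 12\right) = 6 \cdot 14 = 84$)
$n = - \frac{5182}{3763}$ ($n = \frac{70}{-53} + \frac{4}{-71} = 70 \left(- \frac{1}{53}\right) + 4 \left(- \frac{1}{71}\right) = - \frac{70}{53} - \frac{4}{71} = - \frac{5182}{3763} \approx -1.3771$)
$\left(n + E\right)^{2} = \left(- \frac{5182}{3763} + 84\right)^{2} = \left(\frac{310910}{3763}\right)^{2} = \frac{96665028100}{14160169}$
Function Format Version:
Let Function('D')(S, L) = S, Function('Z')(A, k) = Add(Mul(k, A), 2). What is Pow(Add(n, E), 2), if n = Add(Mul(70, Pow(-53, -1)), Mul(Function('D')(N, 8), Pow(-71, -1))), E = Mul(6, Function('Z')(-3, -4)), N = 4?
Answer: Rational(96665028100, 14160169) ≈ 6826.5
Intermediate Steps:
Function('Z')(A, k) = Add(2, Mul(A, k)) (Function('Z')(A, k) = Add(Mul(A, k), 2) = Add(2, Mul(A, k)))
E = 84 (E = Mul(6, Add(2, Mul(-3, -4))) = Mul(6, Add(2, 12)) = Mul(6, 14) = 84)
n = Rational(-5182, 3763) (n = Add(Mul(70, Pow(-53, -1)), Mul(4, Pow(-71, -1))) = Add(Mul(70, Rational(-1, 53)), Mul(4, Rational(-1, 71))) = Add(Rational(-70, 53), Rational(-4, 71)) = Rational(-5182, 3763) ≈ -1.3771)
Pow(Add(n, E), 2) = Pow(Add(Rational(-5182, 3763), 84), 2) = Pow(Rational(310910, 3763), 2) = Rational(96665028100, 14160169)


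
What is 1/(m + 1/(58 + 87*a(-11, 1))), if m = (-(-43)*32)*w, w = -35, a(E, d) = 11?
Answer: -1015/48882399 ≈ -2.0764e-5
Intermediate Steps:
m = -48160 (m = -(-43)*32*(-35) = -43*(-32)*(-35) = 1376*(-35) = -48160)
1/(m + 1/(58 + 87*a(-11, 1))) = 1/(-48160 + 1/(58 + 87*11)) = 1/(-48160 + 1/(58 + 957)) = 1/(-48160 + 1/1015) = 1/(-48882399/1015) = -1015/48882399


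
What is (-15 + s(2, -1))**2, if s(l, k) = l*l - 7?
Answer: 324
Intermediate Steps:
s(l, k) = -7 + l**2 (s(l, k) = l**2 - 7 = -7 + l**2)
(-15 + s(2, -1))**2 = (-15 + (-7 + 2**2))**2 = (-15 + (-7 + 4))**2 = (-15 - 3)**2 = (-18)**2 = 324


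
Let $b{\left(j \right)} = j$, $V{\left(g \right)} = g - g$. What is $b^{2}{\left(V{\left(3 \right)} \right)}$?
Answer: $0$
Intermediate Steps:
$V{\left(g \right)} = 0$
$b^{2}{\left(V{\left(3 \right)} \right)} = 0^{2} = 0$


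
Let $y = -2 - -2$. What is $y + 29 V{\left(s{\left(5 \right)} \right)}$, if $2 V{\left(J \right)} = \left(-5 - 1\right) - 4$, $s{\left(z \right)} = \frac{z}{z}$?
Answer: $-145$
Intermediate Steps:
$y = 0$ ($y = -2 + 2 = 0$)
$s{\left(z \right)} = 1$
$V{\left(J \right)} = -5$ ($V{\left(J \right)} = \frac{\left(-5 - 1\right) - 4}{2} = \frac{-6 - 4}{2} = \frac{1}{2} \left(-10\right) = -5$)
$y + 29 V{\left(s{\left(5 \right)} \right)} = 0 + 29 \left(-5\right) = 0 - 145 = -145$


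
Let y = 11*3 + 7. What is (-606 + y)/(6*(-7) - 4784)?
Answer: 283/2413 ≈ 0.11728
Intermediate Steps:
y = 40 (y = 33 + 7 = 40)
(-606 + y)/(6*(-7) - 4784) = (-606 + 40)/(6*(-7) - 4784) = -566/(-42 - 4784) = -566/(-4826) = -566*(-1/4826) = 283/2413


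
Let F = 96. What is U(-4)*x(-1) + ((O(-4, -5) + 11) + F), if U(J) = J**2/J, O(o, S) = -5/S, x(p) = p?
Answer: 112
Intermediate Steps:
U(J) = J
U(-4)*x(-1) + ((O(-4, -5) + 11) + F) = -4*(-1) + ((-5/(-5) + 11) + 96) = 4 + ((-5*(-1/5) + 11) + 96) = 4 + ((1 + 11) + 96) = 4 + (12 + 96) = 4 + 108 = 112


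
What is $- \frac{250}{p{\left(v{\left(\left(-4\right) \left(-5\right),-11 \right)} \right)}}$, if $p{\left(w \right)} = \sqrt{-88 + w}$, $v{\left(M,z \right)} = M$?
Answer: $\frac{125 i \sqrt{17}}{17} \approx 30.317 i$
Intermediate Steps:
$- \frac{250}{p{\left(v{\left(\left(-4\right) \left(-5\right),-11 \right)} \right)}} = - \frac{250}{\sqrt{-88 - -20}} = - \frac{250}{\sqrt{-88 + 20}} = - \frac{250}{\sqrt{-68}} = - \frac{250}{2 i \sqrt{17}} = - 250 \left(- \frac{i \sqrt{17}}{34}\right) = \frac{125 i \sqrt{17}}{17}$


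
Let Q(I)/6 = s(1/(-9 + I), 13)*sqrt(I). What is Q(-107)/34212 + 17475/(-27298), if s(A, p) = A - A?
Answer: -17475/27298 ≈ -0.64016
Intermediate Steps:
s(A, p) = 0
Q(I) = 0 (Q(I) = 6*(0*sqrt(I)) = 6*0 = 0)
Q(-107)/34212 + 17475/(-27298) = 0/34212 + 17475/(-27298) = 0*(1/34212) + 17475*(-1/27298) = 0 - 17475/27298 = -17475/27298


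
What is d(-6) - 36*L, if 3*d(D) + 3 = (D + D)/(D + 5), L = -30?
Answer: 1083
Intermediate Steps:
d(D) = -1 + 2*D/(3*(5 + D)) (d(D) = -1 + ((D + D)/(D + 5))/3 = -1 + ((2*D)/(5 + D))/3 = -1 + (2*D/(5 + D))/3 = -1 + 2*D/(3*(5 + D)))
d(-6) - 36*L = (-15 - 1*(-6))/(3*(5 - 6)) - 36*(-30) = (⅓)*(-15 + 6)/(-1) + 1080 = (⅓)*(-1)*(-9) + 1080 = 3 + 1080 = 1083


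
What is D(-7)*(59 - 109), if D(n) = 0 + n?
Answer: 350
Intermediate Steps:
D(n) = n
D(-7)*(59 - 109) = -7*(59 - 109) = -7*(-50) = 350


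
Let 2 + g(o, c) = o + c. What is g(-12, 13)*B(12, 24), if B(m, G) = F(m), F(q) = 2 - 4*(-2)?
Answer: -10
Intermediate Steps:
g(o, c) = -2 + c + o (g(o, c) = -2 + (o + c) = -2 + (c + o) = -2 + c + o)
F(q) = 10 (F(q) = 2 + 8 = 10)
B(m, G) = 10
g(-12, 13)*B(12, 24) = (-2 + 13 - 12)*10 = -1*10 = -10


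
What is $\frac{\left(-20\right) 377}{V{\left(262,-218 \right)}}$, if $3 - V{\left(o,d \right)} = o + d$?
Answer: $\frac{7540}{41} \approx 183.9$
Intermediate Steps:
$V{\left(o,d \right)} = 3 - d - o$ ($V{\left(o,d \right)} = 3 - \left(o + d\right) = 3 - \left(d + o\right) = 3 - d - o$)
$\frac{\left(-20\right) 377}{V{\left(262,-218 \right)}} = \frac{\left(-20\right) 377}{3 - -218 - 262} = - \frac{7540}{3 + 218 - 262} = - \frac{7540}{-41} = \left(-7540\right) \left(- \frac{1}{41}\right) = \frac{7540}{41}$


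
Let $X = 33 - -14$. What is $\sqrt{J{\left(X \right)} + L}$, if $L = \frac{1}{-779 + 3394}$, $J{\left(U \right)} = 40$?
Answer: $\frac{\sqrt{273531615}}{2615} \approx 6.3246$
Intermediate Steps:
$X = 47$ ($X = 33 + 14 = 47$)
$L = \frac{1}{2615} \approx 0.00038241$
$\sqrt{J{\left(X \right)} + L} = \sqrt{40 + \frac{1}{2615}} = \sqrt{\frac{104601}{2615}} = \frac{\sqrt{273531615}}{2615}$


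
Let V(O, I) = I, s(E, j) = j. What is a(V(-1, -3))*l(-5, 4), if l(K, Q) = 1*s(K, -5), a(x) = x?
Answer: 15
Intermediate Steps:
l(K, Q) = -5 (l(K, Q) = 1*(-5) = -5)
a(V(-1, -3))*l(-5, 4) = -3*(-5) = 15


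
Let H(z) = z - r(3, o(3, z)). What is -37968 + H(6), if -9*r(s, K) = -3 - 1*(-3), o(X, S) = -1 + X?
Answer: -37962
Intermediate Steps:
r(s, K) = 0 (r(s, K) = -(-3 - 1*(-3))/9 = -(-3 + 3)/9 = -⅑*0 = 0)
H(z) = z (H(z) = z - 1*0 = z + 0 = z)
-37968 + H(6) = -37968 + 6 = -37962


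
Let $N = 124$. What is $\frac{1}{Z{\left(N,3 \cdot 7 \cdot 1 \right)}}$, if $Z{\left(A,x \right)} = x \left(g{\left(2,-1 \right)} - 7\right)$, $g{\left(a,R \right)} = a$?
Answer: $- \frac{1}{105} \approx -0.0095238$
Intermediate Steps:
$Z{\left(A,x \right)} = - 5 x$ ($Z{\left(A,x \right)} = x \left(2 - 7\right) = x \left(-5\right) = - 5 x$)
$\frac{1}{Z{\left(N,3 \cdot 7 \cdot 1 \right)}} = \frac{1}{\left(-5\right) 3 \cdot 7 \cdot 1} = \frac{1}{\left(-5\right) 21 \cdot 1} = \frac{1}{\left(-5\right) 21} = \frac{1}{-105} = - \frac{1}{105}$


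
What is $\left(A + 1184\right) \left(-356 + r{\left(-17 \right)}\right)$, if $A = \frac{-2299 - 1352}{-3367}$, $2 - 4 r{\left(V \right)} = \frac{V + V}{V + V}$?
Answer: $- \frac{5678024717}{13468} \approx -4.2159 \cdot 10^{5}$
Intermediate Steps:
$r{\left(V \right)} = \frac{1}{4}$ ($r{\left(V \right)} = \frac{1}{2} - \frac{\left(V + V\right) \frac{1}{V + V}}{4} = \frac{1}{2} - \frac{2 V \frac{1}{2 V}}{4} = \frac{1}{2} - \frac{1}{4} = \frac{1}{4}$)
$A = \frac{3651}{3367}$ ($A = \left(-3651\right) \left(- \frac{1}{3367}\right) = \frac{3651}{3367} \approx 1.0843$)
$\left(A + 1184\right) \left(-356 + r{\left(-17 \right)}\right) = \left(\frac{3651}{3367} + 1184\right) \left(-356 + \frac{1}{4}\right) = \frac{3990179}{3367} \left(- \frac{1423}{4}\right) = - \frac{5678024717}{13468}$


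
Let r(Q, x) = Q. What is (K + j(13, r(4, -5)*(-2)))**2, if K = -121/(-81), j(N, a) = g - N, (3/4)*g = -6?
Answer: 2496400/6561 ≈ 380.49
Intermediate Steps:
g = -8 (g = (4/3)*(-6) = -8)
j(N, a) = -8 - N
K = 121/81 (K = -121*(-1/81) = 121/81 ≈ 1.4938)
(K + j(13, r(4, -5)*(-2)))**2 = (121/81 + (-8 - 1*13))**2 = (121/81 + (-8 - 13))**2 = (121/81 - 21)**2 = (-1580/81)**2 = 2496400/6561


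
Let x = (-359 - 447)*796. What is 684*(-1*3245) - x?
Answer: -1578004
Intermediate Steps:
x = -641576 (x = -806*796 = -641576)
684*(-1*3245) - x = 684*(-1*3245) - 1*(-641576) = 684*(-3245) + 641576 = -2219580 + 641576 = -1578004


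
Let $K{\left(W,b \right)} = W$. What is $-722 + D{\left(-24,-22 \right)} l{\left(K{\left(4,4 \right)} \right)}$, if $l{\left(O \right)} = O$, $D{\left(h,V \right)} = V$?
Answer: $-810$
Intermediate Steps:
$-722 + D{\left(-24,-22 \right)} l{\left(K{\left(4,4 \right)} \right)} = -722 - 88 = -810$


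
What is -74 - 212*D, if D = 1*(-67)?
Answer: 14130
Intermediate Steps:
D = -67
-74 - 212*D = -74 - 212*(-67) = -74 + 14204 = 14130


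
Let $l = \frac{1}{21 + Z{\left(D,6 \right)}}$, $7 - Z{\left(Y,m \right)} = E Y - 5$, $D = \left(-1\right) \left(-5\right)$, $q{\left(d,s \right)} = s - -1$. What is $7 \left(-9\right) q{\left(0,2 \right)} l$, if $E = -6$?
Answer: $-3$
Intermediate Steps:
$q{\left(d,s \right)} = 1 + s$ ($q{\left(d,s \right)} = s + 1 = 1 + s$)
$D = 5$
$Z{\left(Y,m \right)} = 12 + 6 Y$ ($Z{\left(Y,m \right)} = 7 - \left(- 6 Y - 5\right) = 7 - \left(-5 - 6 Y\right) = 7 + \left(5 + 6 Y\right) = 12 + 6 Y$)
$l = \frac{1}{63}$ ($l = \frac{1}{21 + \left(12 + 6 \cdot 5\right)} = \frac{1}{21 + \left(12 + 30\right)} = \frac{1}{21 + 42} = \frac{1}{63} \approx 0.015873$)
$7 \left(-9\right) q{\left(0,2 \right)} l = 7 \left(-9\right) \left(1 + 2\right) \frac{1}{63} = \left(-63\right) 3 \cdot \frac{1}{63} = \left(-189\right) \frac{1}{63} = -3$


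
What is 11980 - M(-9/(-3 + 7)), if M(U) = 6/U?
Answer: 35948/3 ≈ 11983.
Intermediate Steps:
11980 - M(-9/(-3 + 7)) = 11980 - 6/((-9/(-3 + 7))) = 11980 - 6/((-9/4)) = 11980 - 6/((-9*1/4)) = 11980 - 6/(-9/4) = 11980 - 6*(-4)/9 = 11980 - 1*(-8/3) = 11980 + 8/3 = 35948/3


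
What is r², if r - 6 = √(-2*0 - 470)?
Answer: (6 + I*√470)² ≈ -434.0 + 260.15*I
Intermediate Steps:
r = 6 + I*√470 (r = 6 + √(-2*0 - 470) = 6 + √(0 - 470) = 6 + √(-470) = 6 + I*√470 ≈ 6.0 + 21.679*I)
r² = (6 + I*√470)²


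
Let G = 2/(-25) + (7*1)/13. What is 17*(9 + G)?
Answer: 52258/325 ≈ 160.79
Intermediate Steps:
G = 149/325 (G = 2*(-1/25) + 7*(1/13) = -2/25 + 7/13 = 149/325 ≈ 0.45846)
17*(9 + G) = 17*(9 + 149/325) = 17*(3074/325) = 52258/325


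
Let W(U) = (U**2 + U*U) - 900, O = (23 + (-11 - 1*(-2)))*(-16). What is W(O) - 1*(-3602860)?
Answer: 3702312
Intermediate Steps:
O = -224 (O = (23 + (-11 + 2))*(-16) = (23 - 9)*(-16) = 14*(-16) = -224)
W(U) = -900 + 2*U**2 (W(U) = (U**2 + U**2) - 900 = 2*U**2 - 900 = -900 + 2*U**2)
W(O) - 1*(-3602860) = (-900 + 2*(-224)**2) - 1*(-3602860) = (-900 + 2*50176) + 3602860 = (-900 + 100352) + 3602860 = 99452 + 3602860 = 3702312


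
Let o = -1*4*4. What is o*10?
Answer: -160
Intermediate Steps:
o = -16 (o = -4*4 = -16)
o*10 = -16*10 = -160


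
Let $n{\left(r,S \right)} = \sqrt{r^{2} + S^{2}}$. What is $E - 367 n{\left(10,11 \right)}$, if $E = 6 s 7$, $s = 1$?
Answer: $42 - 367 \sqrt{221} \approx -5413.8$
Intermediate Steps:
$E = 42$ ($E = 6 \cdot 1 \cdot 7 = 6 \cdot 7 = 42$)
$n{\left(r,S \right)} = \sqrt{S^{2} + r^{2}}$
$E - 367 n{\left(10,11 \right)} = 42 - 367 \sqrt{11^{2} + 10^{2}} = 42 - 367 \sqrt{121 + 100} = 42 - 367 \sqrt{221}$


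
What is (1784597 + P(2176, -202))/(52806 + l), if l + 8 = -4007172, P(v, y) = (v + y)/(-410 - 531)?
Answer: -1679303803/3721065934 ≈ -0.45130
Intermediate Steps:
P(v, y) = -v/941 - y/941 (P(v, y) = (v + y)/(-941) = (v + y)*(-1/941) = -v/941 - y/941)
l = -4007180 (l = -8 - 4007172 = -4007180)
(1784597 + P(2176, -202))/(52806 + l) = (1784597 + (-1/941*2176 - 1/941*(-202)))/(52806 - 4007180) = (1784597 + (-2176/941 + 202/941))/(-3954374) = (1784597 - 1974/941)*(-1/3954374) = (1679303803/941)*(-1/3954374) = -1679303803/3721065934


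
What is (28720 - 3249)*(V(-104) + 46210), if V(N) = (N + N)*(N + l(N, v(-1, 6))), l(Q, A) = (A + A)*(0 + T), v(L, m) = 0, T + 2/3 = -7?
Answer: 1728003582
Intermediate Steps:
T = -23/3 (T = -⅔ - 7 = -23/3 ≈ -7.6667)
l(Q, A) = -46*A/3 (l(Q, A) = (A + A)*(0 - 23/3) = (2*A)*(-23/3) = -46*A/3)
V(N) = 2*N² (V(N) = (N + N)*(N - 46/3*0) = (2*N)*(N + 0) = (2*N)*N = 2*N²)
(28720 - 3249)*(V(-104) + 46210) = (28720 - 3249)*(2*(-104)² + 46210) = 25471*(2*10816 + 46210) = 25471*(21632 + 46210) = 25471*67842 = 1728003582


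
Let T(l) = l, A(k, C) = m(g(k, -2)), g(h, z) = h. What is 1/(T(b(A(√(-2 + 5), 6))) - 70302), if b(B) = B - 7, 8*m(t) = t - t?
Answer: -1/70309 ≈ -1.4223e-5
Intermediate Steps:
m(t) = 0 (m(t) = (t - t)/8 = (⅛)*0 = 0)
A(k, C) = 0
b(B) = -7 + B
1/(T(b(A(√(-2 + 5), 6))) - 70302) = 1/((-7 + 0) - 70302) = 1/(-7 - 70302) = 1/(-70309) = -1/70309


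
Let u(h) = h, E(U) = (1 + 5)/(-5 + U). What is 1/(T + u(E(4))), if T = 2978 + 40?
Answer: 1/3012 ≈ 0.00033201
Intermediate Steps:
E(U) = 6/(-5 + U)
T = 3018
1/(T + u(E(4))) = 1/(3018 + 6/(-5 + 4)) = 1/(3018 + 6/(-1)) = 1/(3018 + 6*(-1)) = 1/(3018 - 6) = 1/3012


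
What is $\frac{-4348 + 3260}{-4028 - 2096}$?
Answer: $\frac{272}{1531} \approx 0.17766$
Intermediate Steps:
$\frac{-4348 + 3260}{-4028 - 2096} = - \frac{1088}{-6124} = \left(-1088\right) \left(- \frac{1}{6124}\right) = \frac{272}{1531}$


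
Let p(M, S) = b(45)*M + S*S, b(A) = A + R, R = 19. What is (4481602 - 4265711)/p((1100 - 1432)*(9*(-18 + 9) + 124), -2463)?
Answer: 215891/5152705 ≈ 0.041899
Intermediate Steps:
b(A) = 19 + A (b(A) = A + 19 = 19 + A)
p(M, S) = S² + 64*M (p(M, S) = (19 + 45)*M + S*S = 64*M + S² = S² + 64*M)
(4481602 - 4265711)/p((1100 - 1432)*(9*(-18 + 9) + 124), -2463) = (4481602 - 4265711)/((-2463)² + 64*((1100 - 1432)*(9*(-18 + 9) + 124))) = 215891/(6066369 + 64*(-332*(9*(-9) + 124))) = 215891/(6066369 + 64*(-332*(-81 + 124))) = 215891/(6066369 + 64*(-332*43)) = 215891/(6066369 + 64*(-14276)) = 215891/(6066369 - 913664) = 215891/5152705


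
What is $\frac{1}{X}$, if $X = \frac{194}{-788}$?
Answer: $- \frac{394}{97} \approx -4.0619$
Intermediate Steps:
$X = - \frac{97}{394}$ ($X = 194 \left(- \frac{1}{788}\right) = - \frac{97}{394} \approx -0.24619$)
$\frac{1}{X} = \frac{1}{- \frac{97}{394}} = - \frac{394}{97}$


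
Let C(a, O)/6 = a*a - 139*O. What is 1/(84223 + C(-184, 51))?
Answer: 1/244825 ≈ 4.0845e-6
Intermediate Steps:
C(a, O) = -834*O + 6*a² (C(a, O) = 6*(a*a - 139*O) = 6*(a² - 139*O) = -834*O + 6*a²)
1/(84223 + C(-184, 51)) = 1/(84223 + (-834*51 + 6*(-184)²)) = 1/(84223 + (-42534 + 6*33856)) = 1/(84223 + (-42534 + 203136)) = 1/(84223 + 160602) = 1/244825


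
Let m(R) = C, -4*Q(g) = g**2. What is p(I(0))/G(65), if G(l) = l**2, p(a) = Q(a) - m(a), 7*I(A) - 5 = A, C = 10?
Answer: -397/165620 ≈ -0.0023971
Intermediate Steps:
Q(g) = -g**2/4
I(A) = 5/7 + A/7
m(R) = 10
p(a) = -10 - a**2/4 (p(a) = -a**2/4 - 1*10 = -a**2/4 - 10 = -10 - a**2/4)
p(I(0))/G(65) = (-10 - (5/7 + (1/7)*0)**2/4)/(65**2) = (-10 - (5/7 + 0)**2/4)/4225 = (-10 - (5/7)**2/4)*(1/4225) = (-10 - 1/4*25/49)*(1/4225) = (-10 - 25/196)*(1/4225) = -1985/196*1/4225 = -397/165620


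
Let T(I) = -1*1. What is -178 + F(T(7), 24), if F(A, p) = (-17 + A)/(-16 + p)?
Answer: -721/4 ≈ -180.25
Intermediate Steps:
T(I) = -1
F(A, p) = (-17 + A)/(-16 + p)
-178 + F(T(7), 24) = -178 + (-17 - 1)/(-16 + 24) = -178 - 18/8 = -178 + (1/8)*(-18) = -178 - 9/4 = -721/4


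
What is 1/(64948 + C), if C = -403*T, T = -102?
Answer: 1/106054 ≈ 9.4292e-6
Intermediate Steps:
C = 41106 (C = -403*(-102) = 41106)
1/(64948 + C) = 1/(64948 + 41106) = 1/106054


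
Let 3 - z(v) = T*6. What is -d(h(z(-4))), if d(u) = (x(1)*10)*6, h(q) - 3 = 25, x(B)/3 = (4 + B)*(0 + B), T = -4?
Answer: -900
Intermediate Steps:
x(B) = 3*B*(4 + B) (x(B) = 3*((4 + B)*(0 + B)) = 3*((4 + B)*B) = 3*(B*(4 + B)) = 3*B*(4 + B))
z(v) = 27 (z(v) = 3 - (-4)*6 = 3 - 1*(-24) = 3 + 24 = 27)
h(q) = 28 (h(q) = 3 + 25 = 28)
d(u) = 900 (d(u) = ((3*1*(4 + 1))*10)*6 = ((3*1*5)*10)*6 = (15*10)*6 = 150*6 = 900)
-d(h(z(-4))) = -1*900 = -900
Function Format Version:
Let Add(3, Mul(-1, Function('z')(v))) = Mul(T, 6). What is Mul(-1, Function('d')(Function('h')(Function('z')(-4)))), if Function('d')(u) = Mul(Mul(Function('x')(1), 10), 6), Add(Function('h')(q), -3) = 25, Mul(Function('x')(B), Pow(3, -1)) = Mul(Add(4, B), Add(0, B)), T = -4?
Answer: -900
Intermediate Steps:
Function('x')(B) = Mul(3, B, Add(4, B)) (Function('x')(B) = Mul(3, Mul(Add(4, B), Add(0, B))) = Mul(3, Mul(Add(4, B), B)) = Mul(3, Mul(B, Add(4, B))) = Mul(3, B, Add(4, B)))
Function('z')(v) = 27 (Function('z')(v) = Add(3, Mul(-1, Mul(-4, 6))) = Add(3, Mul(-1, -24)) = Add(3, 24) = 27)
Function('h')(q) = 28 (Function('h')(q) = Add(3, 25) = 28)
Function('d')(u) = 900 (Function('d')(u) = Mul(Mul(Mul(3, 1, Add(4, 1)), 10), 6) = Mul(Mul(Mul(3, 1, 5), 10), 6) = Mul(Mul(15, 10), 6) = Mul(150, 6) = 900)
Mul(-1, Function('d')(Function('h')(Function('z')(-4)))) = Mul(-1, 900) = -900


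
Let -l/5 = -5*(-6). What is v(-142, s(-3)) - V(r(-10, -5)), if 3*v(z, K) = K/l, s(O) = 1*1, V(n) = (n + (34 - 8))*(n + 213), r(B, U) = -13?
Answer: -1170001/450 ≈ -2600.0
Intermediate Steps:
l = -150 (l = -(-25)*(-6) = -5*30 = -150)
V(n) = (26 + n)*(213 + n) (V(n) = (n + 26)*(213 + n) = (26 + n)*(213 + n))
s(O) = 1
v(z, K) = -K/450 (v(z, K) = (K/(-150))/3 = (K*(-1/150))/3 = (-K/150)/3 = -K/450)
v(-142, s(-3)) - V(r(-10, -5)) = -1/450*1 - (5538 + (-13)**2 + 239*(-13)) = -1/450 - (5538 + 169 - 3107) = -1/450 - 1*2600 = -1/450 - 2600 = -1170001/450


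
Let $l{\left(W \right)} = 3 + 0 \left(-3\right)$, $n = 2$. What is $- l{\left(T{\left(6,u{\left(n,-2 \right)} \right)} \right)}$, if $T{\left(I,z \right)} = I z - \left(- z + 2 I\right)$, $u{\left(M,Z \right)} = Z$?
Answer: $-3$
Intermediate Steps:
$T{\left(I,z \right)} = z - 2 I + I z$ ($T{\left(I,z \right)} = I z - \left(- z + 2 I\right) = z - 2 I + I z$)
$l{\left(W \right)} = 3$ ($l{\left(W \right)} = 3 + 0 = 3$)
$- l{\left(T{\left(6,u{\left(n,-2 \right)} \right)} \right)} = \left(-1\right) 3 = -3$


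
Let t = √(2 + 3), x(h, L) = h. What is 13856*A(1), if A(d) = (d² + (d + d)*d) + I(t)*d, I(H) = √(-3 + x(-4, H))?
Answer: 41568 + 13856*I*√7 ≈ 41568.0 + 36660.0*I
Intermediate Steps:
t = √5 ≈ 2.2361
I(H) = I*√7 (I(H) = √(-3 - 4) = √(-7) = I*√7)
A(d) = 3*d² + I*d*√7 (A(d) = (d² + (d + d)*d) + (I*√7)*d = (d² + (2*d)*d) + I*d*√7 = (d² + 2*d²) + I*d*√7 = 3*d² + I*d*√7)
13856*A(1) = 13856*(1*(3*1 + I*√7)) = 13856*(1*(3 + I*√7)) = 13856*(3 + I*√7) = 41568 + 13856*I*√7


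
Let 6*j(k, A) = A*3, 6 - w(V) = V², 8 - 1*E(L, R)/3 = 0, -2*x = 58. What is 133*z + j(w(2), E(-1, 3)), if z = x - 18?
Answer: -6239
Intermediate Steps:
x = -29 (x = -½*58 = -29)
z = -47 (z = -29 - 18 = -47)
E(L, R) = 24 (E(L, R) = 24 - 3*0 = 24 + 0 = 24)
w(V) = 6 - V²
j(k, A) = A/2 (j(k, A) = (A*3)/6 = (3*A)/6 = A/2)
133*z + j(w(2), E(-1, 3)) = 133*(-47) + (½)*24 = -6251 + 12 = -6239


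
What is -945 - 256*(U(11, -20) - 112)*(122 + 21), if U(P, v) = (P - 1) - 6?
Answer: 3952719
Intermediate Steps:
U(P, v) = -7 + P (U(P, v) = (-1 + P) - 6 = -7 + P)
-945 - 256*(U(11, -20) - 112)*(122 + 21) = -945 - 256*((-7 + 11) - 112)*(122 + 21) = -945 - 256*(4 - 112)*143 = -945 - (-27648)*143 = -945 - 256*(-15444) = -945 + 3953664 = 3952719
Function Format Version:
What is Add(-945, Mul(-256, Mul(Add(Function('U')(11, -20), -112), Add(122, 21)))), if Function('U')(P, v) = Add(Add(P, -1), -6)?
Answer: 3952719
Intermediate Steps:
Function('U')(P, v) = Add(-7, P) (Function('U')(P, v) = Add(Add(-1, P), -6) = Add(-7, P))
Add(-945, Mul(-256, Mul(Add(Function('U')(11, -20), -112), Add(122, 21)))) = Add(-945, Mul(-256, Mul(Add(Add(-7, 11), -112), Add(122, 21)))) = Add(-945, Mul(-256, Mul(Add(4, -112), 143))) = Add(-945, Mul(-256, Mul(-108, 143))) = Add(-945, Mul(-256, -15444)) = Add(-945, 3953664) = 3952719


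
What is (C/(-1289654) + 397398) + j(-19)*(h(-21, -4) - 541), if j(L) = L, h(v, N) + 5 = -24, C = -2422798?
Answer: 263237647955/644827 ≈ 4.0823e+5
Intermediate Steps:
h(v, N) = -29 (h(v, N) = -5 - 24 = -29)
(C/(-1289654) + 397398) + j(-19)*(h(-21, -4) - 541) = (-2422798/(-1289654) + 397398) - 19*(-29 - 541) = (-2422798*(-1/1289654) + 397398) - 19*(-570) = (1211399/644827 + 397398) + 10830 = 256254171545/644827 + 10830 = 263237647955/644827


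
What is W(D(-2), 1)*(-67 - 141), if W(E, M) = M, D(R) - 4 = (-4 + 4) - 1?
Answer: -208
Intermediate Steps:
D(R) = 3 (D(R) = 4 + ((-4 + 4) - 1) = 4 + (0 - 1) = 4 - 1 = 3)
W(D(-2), 1)*(-67 - 141) = 1*(-67 - 141) = 1*(-208) = -208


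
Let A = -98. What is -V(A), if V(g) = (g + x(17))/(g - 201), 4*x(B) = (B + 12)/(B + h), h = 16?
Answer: -12907/39468 ≈ -0.32702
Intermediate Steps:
x(B) = (12 + B)/(4*(16 + B)) (x(B) = ((B + 12)/(B + 16))/4 = ((12 + B)/(16 + B))/4 = (12 + B)/(4*(16 + B)))
V(g) = (29/132 + g)/(-201 + g) (V(g) = (g + (12 + 17)/(4*(16 + 17)))/(g - 201) = (g + (¼)*29/33)/(-201 + g) = (g + (¼)*(1/33)*29)/(-201 + g) = (g + 29/132)/(-201 + g) = (29/132 + g)/(-201 + g))
-V(A) = -(29/132 - 98)/(-201 - 98) = -(-12907)/((-299)*132) = -(-1)*(-12907)/(299*132) = -1*12907/39468 = -12907/39468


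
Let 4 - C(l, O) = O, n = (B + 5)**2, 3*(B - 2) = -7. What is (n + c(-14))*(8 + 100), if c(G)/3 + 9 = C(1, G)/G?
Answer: -6864/7 ≈ -980.57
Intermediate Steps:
B = -1/3 (B = 2 + (1/3)*(-7) = 2 - 7/3 = -1/3 ≈ -0.33333)
n = 196/9 (n = (-1/3 + 5)**2 = (14/3)**2 = 196/9 ≈ 21.778)
C(l, O) = 4 - O
c(G) = -27 + 3*(4 - G)/G (c(G) = -27 + 3*((4 - G)/G) = -27 + 3*(4 - G)/G)
(n + c(-14))*(8 + 100) = (196/9 + (-30 + 12/(-14)))*(8 + 100) = (196/9 + (-30 + 12*(-1/14)))*108 = (196/9 + (-30 - 6/7))*108 = (196/9 - 216/7)*108 = -572/63*108 = -6864/7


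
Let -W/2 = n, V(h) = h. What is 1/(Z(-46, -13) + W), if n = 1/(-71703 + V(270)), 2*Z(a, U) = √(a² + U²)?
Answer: -571464/11659608922349 + 10205346978*√2285/11659608922349 ≈ 0.041839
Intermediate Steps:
Z(a, U) = √(U² + a²)/2 (Z(a, U) = √(a² + U²)/2 = √(U² + a²)/2)
n = -1/71433 (n = 1/(-71703 + 270) = 1/(-71433) = -1/71433 ≈ -1.3999e-5)
W = 2/71433 (W = -2*(-1/71433) = 2/71433 ≈ 2.7998e-5)
1/(Z(-46, -13) + W) = 1/(√((-13)² + (-46)²)/2 + 2/71433) = 1/(√(169 + 2116)/2 + 2/71433) = 1/(√2285/2 + 2/71433) = 1/(2/71433 + √2285/2)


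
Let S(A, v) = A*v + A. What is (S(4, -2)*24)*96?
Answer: -9216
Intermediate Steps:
S(A, v) = A + A*v
(S(4, -2)*24)*96 = ((4*(1 - 2))*24)*96 = ((4*(-1))*24)*96 = -4*24*96 = -96*96 = -9216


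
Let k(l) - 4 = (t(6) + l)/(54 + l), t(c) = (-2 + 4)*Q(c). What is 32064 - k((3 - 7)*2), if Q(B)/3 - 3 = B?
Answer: 32059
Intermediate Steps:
Q(B) = 9 + 3*B
t(c) = 18 + 6*c (t(c) = (-2 + 4)*(9 + 3*c) = 2*(9 + 3*c) = 18 + 6*c)
k(l) = 5 (k(l) = 4 + ((18 + 6*6) + l)/(54 + l) = 4 + ((18 + 36) + l)/(54 + l) = 4 + (54 + l)/(54 + l) = 4 + 1 = 5)
32064 - k((3 - 7)*2) = 32064 - 1*5 = 32064 - 5 = 32059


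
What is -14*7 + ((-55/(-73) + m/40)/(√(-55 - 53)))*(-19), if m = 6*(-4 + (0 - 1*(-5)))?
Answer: -98 + 25061*I*√3/26280 ≈ -98.0 + 1.6517*I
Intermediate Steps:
m = 6 (m = 6*(-4 + (0 + 5)) = 6*(-4 + 5) = 6*1 = 6)
-14*7 + ((-55/(-73) + m/40)/(√(-55 - 53)))*(-19) = -14*7 + ((-55/(-73) + 6/40)/(√(-55 - 53)))*(-19) = -98 + ((-55*(-1/73) + 6*(1/40))/(√(-108)))*(-19) = -98 + ((55/73 + 3/20)/((6*I*√3)))*(-19) = -98 + (1319*(-I*√3/18)/1460)*(-19) = -98 - 1319*I*√3/26280*(-19) = -98 + 25061*I*√3/26280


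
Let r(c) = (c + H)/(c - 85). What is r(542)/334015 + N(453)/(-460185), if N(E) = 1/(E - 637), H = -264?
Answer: 86152829/47000205665688 ≈ 1.8330e-6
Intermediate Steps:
r(c) = (-264 + c)/(-85 + c) (r(c) = (c - 264)/(c - 85) = (-264 + c)/(-85 + c))
N(E) = 1/(-637 + E)
r(542)/334015 + N(453)/(-460185) = ((-264 + 542)/(-85 + 542))/334015 + 1/((-637 + 453)*(-460185)) = (278/457)*(1/334015) - 1/460185/(-184) = ((1/457)*278)*(1/334015) - 1/184*(-1/460185) = (278/457)*(1/334015) + 1/84674040 = 278/152644855 + 1/84674040 = 86152829/47000205665688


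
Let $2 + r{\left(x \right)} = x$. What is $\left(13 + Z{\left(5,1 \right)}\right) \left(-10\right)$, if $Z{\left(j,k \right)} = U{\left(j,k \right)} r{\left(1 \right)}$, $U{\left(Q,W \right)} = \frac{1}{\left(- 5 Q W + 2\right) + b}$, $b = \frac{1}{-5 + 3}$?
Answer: $- \frac{6130}{47} \approx -130.43$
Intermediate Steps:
$r{\left(x \right)} = -2 + x$
$b = - \frac{1}{2}$ ($b = \frac{1}{-2} = - \frac{1}{2} \approx -0.5$)
$U{\left(Q,W \right)} = \frac{1}{\frac{3}{2} - 5 Q W}$ ($U{\left(Q,W \right)} = \frac{1}{\left(- 5 Q W + 2\right) - \frac{1}{2}} = \frac{1}{\left(2 - 5 Q W\right) - \frac{1}{2}} = \frac{1}{\frac{3}{2} - 5 Q W}$)
$Z{\left(j,k \right)} = \frac{2}{-3 + 10 j k}$ ($Z{\left(j,k \right)} = - \frac{2}{-3 + 10 j k} \left(-2 + 1\right) = - \frac{2}{-3 + 10 j k} \left(-1\right) = \frac{2}{-3 + 10 j k}$)
$\left(13 + Z{\left(5,1 \right)}\right) \left(-10\right) = \left(13 + \frac{2}{-3 + 10 \cdot 5 \cdot 1}\right) \left(-10\right) = \left(13 + \frac{2}{-3 + 50}\right) \left(-10\right) = \left(13 + \frac{2}{47}\right) \left(-10\right) = \frac{613}{47} \left(-10\right) = - \frac{6130}{47}$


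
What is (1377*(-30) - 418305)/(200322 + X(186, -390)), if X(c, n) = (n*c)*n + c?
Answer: -153205/9497036 ≈ -0.016132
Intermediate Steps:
X(c, n) = c + c*n**2 (X(c, n) = (c*n)*n + c = c*n**2 + c = c + c*n**2)
(1377*(-30) - 418305)/(200322 + X(186, -390)) = (1377*(-30) - 418305)/(200322 + 186*(1 + (-390)**2)) = (-41310 - 418305)/(200322 + 186*(1 + 152100)) = -459615/(200322 + 186*152101) = -459615/(200322 + 28290786) = -459615/28491108 = -459615*1/28491108 = -153205/9497036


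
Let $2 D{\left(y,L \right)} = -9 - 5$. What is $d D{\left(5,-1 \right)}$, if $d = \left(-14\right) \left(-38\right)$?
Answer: $-3724$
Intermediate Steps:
$D{\left(y,L \right)} = -7$ ($D{\left(y,L \right)} = \frac{-9 - 5}{2} = \frac{1}{2} \left(-14\right) = -7$)
$d = 532$
$d D{\left(5,-1 \right)} = 532 \left(-7\right) = -3724$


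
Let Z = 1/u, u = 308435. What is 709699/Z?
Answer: 218896011065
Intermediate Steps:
Z = 1/308435 ≈ 3.2422e-6
709699/Z = 709699/(1/308435) = 709699*308435 = 218896011065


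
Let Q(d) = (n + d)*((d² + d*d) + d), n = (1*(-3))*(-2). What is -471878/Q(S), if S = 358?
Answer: -235939/46716852 ≈ -0.0050504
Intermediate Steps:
n = 6 (n = -3*(-2) = 6)
Q(d) = (6 + d)*(d + 2*d²) (Q(d) = (6 + d)*((d² + d*d) + d) = (6 + d)*((d² + d²) + d) = (6 + d)*(2*d² + d) = (6 + d)*(d + 2*d²))
-471878/Q(S) = -471878*1/(358*(6 + 2*358² + 13*358)) = -471878*1/(358*(6 + 2*128164 + 4654)) = -471878*1/(358*(6 + 256328 + 4654)) = -471878/(358*260988) = -471878/93433704 = -471878*1/93433704 = -235939/46716852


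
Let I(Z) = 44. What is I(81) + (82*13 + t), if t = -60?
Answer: 1050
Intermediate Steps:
I(81) + (82*13 + t) = 44 + (82*13 - 60) = 44 + (1066 - 60) = 44 + 1006 = 1050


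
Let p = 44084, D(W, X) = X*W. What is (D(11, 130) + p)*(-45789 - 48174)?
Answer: -4276631982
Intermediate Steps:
D(W, X) = W*X
(D(11, 130) + p)*(-45789 - 48174) = (11*130 + 44084)*(-45789 - 48174) = (1430 + 44084)*(-93963) = 45514*(-93963) = -4276631982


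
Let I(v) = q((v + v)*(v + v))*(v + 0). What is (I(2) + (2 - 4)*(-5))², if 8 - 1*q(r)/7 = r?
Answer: 10404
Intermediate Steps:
q(r) = 56 - 7*r
I(v) = v*(56 - 28*v²) (I(v) = (56 - 7*(v + v)*(v + v))*(v + 0) = (56 - 7*2*v*2*v)*v = (56 - 28*v²)*v = v*(56 - 28*v²))
(I(2) + (2 - 4)*(-5))² = (28*2*(2 - 1*2²) + (2 - 4)*(-5))² = (28*2*(2 - 1*4) - 2*(-5))² = (28*2*(2 - 4) + 10)² = (28*2*(-2) + 10)² = (-112 + 10)² = (-102)² = 10404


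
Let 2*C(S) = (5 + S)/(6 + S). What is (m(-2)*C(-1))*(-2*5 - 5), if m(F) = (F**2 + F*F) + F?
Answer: -36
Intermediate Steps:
C(S) = (5 + S)/(2*(6 + S)) (C(S) = ((5 + S)/(6 + S))/2 = (5 + S)/(2*(6 + S)))
m(F) = F + 2*F**2 (m(F) = (F**2 + F**2) + F = 2*F**2 + F = F + 2*F**2)
(m(-2)*C(-1))*(-2*5 - 5) = ((-2*(1 + 2*(-2)))*((5 - 1)/(2*(6 - 1))))*(-2*5 - 5) = ((-2*(1 - 4))*((1/2)*4/5))*(-10 - 5) = ((-2*(-3))*((1/2)*(1/5)*4))*(-15) = (6*(2/5))*(-15) = (12/5)*(-15) = -36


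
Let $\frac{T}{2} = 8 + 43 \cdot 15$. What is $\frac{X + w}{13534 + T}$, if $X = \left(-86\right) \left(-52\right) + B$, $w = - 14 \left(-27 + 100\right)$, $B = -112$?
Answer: $\frac{1669}{7420} \approx 0.22493$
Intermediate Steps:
$w = -1022$ ($w = \left(-14\right) 73 = -1022$)
$X = 4360$ ($X = \left(-86\right) \left(-52\right) - 112 = 4472 - 112 = 4360$)
$T = 1306$ ($T = 2 \left(8 + 43 \cdot 15\right) = 2 \left(8 + 645\right) = 2 \cdot 653 = 1306$)
$\frac{X + w}{13534 + T} = \frac{4360 - 1022}{13534 + 1306} = \frac{3338}{14840} = 3338 \cdot \frac{1}{14840} = \frac{1669}{7420}$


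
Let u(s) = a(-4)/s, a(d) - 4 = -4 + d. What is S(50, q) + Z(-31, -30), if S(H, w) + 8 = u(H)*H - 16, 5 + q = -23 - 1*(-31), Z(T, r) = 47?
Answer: 19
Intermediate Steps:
q = 3 (q = -5 + (-23 - 1*(-31)) = -5 + (-23 + 31) = -5 + 8 = 3)
a(d) = d (a(d) = 4 + (-4 + d) = d)
u(s) = -4/s
S(H, w) = -28 (S(H, w) = -8 + ((-4/H)*H - 16) = -8 + (-4 - 16) = -8 - 20 = -28)
S(50, q) + Z(-31, -30) = -28 + 47 = 19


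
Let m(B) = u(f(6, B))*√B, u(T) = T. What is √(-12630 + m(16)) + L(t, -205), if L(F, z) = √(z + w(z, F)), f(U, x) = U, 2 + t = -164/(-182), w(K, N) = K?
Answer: I*(√410 + √12606) ≈ 132.52*I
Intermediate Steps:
t = -100/91 (t = -2 - 164/(-182) = -2 - 164*(-1/182) = -2 + 82/91 = -100/91 ≈ -1.0989)
m(B) = 6*√B
L(F, z) = √2*√z (L(F, z) = √(z + z) = √(2*z) = √2*√z)
√(-12630 + m(16)) + L(t, -205) = √(-12630 + 6*√16) + √2*√(-205) = √(-12630 + 6*4) + √2*(I*√205) = √(-12630 + 24) + I*√410 = √(-12606) + I*√410 = I*√12606 + I*√410 = I*√410 + I*√12606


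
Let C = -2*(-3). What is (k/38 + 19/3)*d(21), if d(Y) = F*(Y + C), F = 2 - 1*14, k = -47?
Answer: -31374/19 ≈ -1651.3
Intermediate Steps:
C = 6
F = -12 (F = 2 - 14 = -12)
d(Y) = -72 - 12*Y (d(Y) = -12*(Y + 6) = -12*(6 + Y) = -72 - 12*Y)
(k/38 + 19/3)*d(21) = (-47/38 + 19/3)*(-72 - 12*21) = (-47*1/38 + 19*(1/3))*(-72 - 252) = (-47/38 + 19/3)*(-324) = (581/114)*(-324) = -31374/19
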